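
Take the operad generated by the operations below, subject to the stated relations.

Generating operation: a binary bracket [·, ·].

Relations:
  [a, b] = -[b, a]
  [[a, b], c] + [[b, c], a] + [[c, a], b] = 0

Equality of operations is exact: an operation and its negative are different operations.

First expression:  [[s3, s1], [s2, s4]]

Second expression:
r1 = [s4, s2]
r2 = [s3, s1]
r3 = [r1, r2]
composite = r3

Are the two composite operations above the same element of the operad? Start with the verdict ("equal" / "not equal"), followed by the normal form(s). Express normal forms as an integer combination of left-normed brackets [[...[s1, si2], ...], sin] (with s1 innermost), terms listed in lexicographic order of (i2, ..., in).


The first expression, normalized: -[[[s1, s3], s2], s4] + [[[s1, s3], s4], s2]
The second expression, normalized: -[[[s1, s3], s2], s4] + [[[s1, s3], s4], s2]
Identical normal forms: equal.

equal; the common form is -[[[s1, s3], s2], s4] + [[[s1, s3], s4], s2]


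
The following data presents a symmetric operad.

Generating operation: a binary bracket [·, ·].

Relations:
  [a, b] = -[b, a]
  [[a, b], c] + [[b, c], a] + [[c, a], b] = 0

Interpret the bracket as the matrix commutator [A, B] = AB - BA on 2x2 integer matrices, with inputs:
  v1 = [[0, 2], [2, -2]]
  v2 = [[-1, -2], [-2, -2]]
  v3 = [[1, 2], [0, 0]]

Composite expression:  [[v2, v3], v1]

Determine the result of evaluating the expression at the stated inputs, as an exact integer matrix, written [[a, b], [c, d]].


[v2, v3] = [[4, 4], [-2, -4]]
[[v2, v3], v1] = [[12, 8], [-20, -12]]

[[12, 8], [-20, -12]]


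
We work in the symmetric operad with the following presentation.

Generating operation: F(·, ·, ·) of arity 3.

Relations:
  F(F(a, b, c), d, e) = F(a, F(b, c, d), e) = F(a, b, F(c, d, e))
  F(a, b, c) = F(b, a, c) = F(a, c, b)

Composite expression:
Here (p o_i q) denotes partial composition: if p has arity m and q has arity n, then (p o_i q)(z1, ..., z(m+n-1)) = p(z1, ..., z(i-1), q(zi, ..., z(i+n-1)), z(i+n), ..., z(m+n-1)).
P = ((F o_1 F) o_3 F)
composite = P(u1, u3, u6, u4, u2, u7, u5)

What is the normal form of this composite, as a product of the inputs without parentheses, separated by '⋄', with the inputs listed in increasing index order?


u1 ⋄ u2 ⋄ u3 ⋄ u4 ⋄ u5 ⋄ u6 ⋄ u7

With F associative and commutative, the u-input set is all that matters.
F(u6, u4, u2) spells out as u6 ⋄ u4 ⋄ u2
F(u1, u3, F(u6, u4, u2)) spells out as u1 ⋄ u3 ⋄ u6 ⋄ u4 ⋄ u2
F(F(u1, u3, F(u6, u4, u2)), u7, u5) spells out as u1 ⋄ u3 ⋄ u6 ⋄ u4 ⋄ u2 ⋄ u7 ⋄ u5
reordering the factors by index: u1 ⋄ u2 ⋄ u3 ⋄ u4 ⋄ u5 ⋄ u6 ⋄ u7


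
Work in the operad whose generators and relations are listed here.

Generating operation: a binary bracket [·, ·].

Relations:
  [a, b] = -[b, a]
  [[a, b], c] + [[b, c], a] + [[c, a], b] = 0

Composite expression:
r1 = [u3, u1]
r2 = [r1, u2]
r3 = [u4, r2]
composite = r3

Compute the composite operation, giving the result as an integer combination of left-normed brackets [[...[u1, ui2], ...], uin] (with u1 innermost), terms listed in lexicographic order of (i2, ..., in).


[[[u1, u3], u2], u4]

Left-normed coefficients sit on the u1-initial expansion words.
Composite bracket: [u4, [[u3, u1], u2]]
The bracket unfolds into 8 signed words via [a, b] = ab - ba (2^3 = 8).
Words beginning with u1 determine it all:
  the word u1u3u2u4 carries sign +1 and contributes +[[[u1, u3], u2], u4]


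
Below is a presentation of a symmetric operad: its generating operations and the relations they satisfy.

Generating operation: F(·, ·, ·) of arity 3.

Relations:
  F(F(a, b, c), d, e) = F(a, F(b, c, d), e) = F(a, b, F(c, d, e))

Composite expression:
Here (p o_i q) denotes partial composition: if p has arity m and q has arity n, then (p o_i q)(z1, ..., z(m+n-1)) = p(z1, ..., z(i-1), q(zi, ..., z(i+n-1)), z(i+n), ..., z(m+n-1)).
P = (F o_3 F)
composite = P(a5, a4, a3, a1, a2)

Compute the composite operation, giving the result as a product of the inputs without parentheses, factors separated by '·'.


a5 · a4 · a3 · a1 · a2

The F-tree's shape is irrelevant; the a-reading-order decides.
F(a3, a1, a2) reduces to a3 · a1 · a2
F(a5, a4, F(a3, a1, a2)) reduces to a5 · a4 · a3 · a1 · a2


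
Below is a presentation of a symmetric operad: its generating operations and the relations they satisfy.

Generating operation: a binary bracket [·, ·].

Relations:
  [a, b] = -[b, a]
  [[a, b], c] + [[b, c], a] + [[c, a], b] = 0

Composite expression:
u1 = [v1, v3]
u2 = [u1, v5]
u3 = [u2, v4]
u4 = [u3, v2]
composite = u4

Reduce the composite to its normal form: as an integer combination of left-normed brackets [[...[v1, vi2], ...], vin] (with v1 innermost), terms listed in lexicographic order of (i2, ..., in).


[[[[v1, v3], v5], v4], v2]

Antisymmetry and Jacobi reduce to v1-anchored left-normed brackets.
Composite bracket: [[[[v1, v3], v5], v4], v2]
Applying ab - ba throughout gives 16 signed words (2^4 = 16).
The v1-initial words carry the normal form:
  word v1v3v5v4v2 has sign +1, contributing +[[[[v1, v3], v5], v4], v2]


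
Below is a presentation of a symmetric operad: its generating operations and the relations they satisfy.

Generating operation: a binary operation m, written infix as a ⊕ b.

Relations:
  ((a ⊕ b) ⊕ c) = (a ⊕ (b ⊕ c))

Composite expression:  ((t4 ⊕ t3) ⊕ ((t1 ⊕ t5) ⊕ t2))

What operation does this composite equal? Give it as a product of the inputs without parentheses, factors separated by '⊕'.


Associativity of m dissolves the nesting; only the t-input order survives.
(t4 ⊕ t3) linearizes to t4 ⊕ t3
(t1 ⊕ t5) linearizes to t1 ⊕ t5
((t1 ⊕ t5) ⊕ t2) linearizes to t1 ⊕ t5 ⊕ t2
((t4 ⊕ t3) ⊕ ((t1 ⊕ t5) ⊕ t2)) linearizes to t4 ⊕ t3 ⊕ t1 ⊕ t5 ⊕ t2

t4 ⊕ t3 ⊕ t1 ⊕ t5 ⊕ t2


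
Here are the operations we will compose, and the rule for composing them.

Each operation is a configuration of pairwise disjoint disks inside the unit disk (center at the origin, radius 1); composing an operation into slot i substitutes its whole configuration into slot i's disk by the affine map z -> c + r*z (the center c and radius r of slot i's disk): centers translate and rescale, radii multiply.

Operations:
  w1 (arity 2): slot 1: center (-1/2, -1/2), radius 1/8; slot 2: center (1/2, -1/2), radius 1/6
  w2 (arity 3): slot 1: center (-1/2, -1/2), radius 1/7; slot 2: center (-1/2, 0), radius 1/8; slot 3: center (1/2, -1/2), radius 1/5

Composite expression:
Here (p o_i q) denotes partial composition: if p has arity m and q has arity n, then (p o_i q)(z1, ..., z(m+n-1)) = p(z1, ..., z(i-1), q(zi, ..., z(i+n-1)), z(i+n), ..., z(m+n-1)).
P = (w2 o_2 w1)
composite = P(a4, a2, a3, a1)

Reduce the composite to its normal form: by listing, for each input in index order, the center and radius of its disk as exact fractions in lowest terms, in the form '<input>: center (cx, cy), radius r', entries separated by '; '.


Each a-disk chains the slot maps above it in w2; radii multiply.
tracing a4 down its 1-map path: center (-1/2, -1/2), radius 1/7
tracing a2 down its 2-map path: center (-9/16, -1/16), radius 1/64
tracing a3 down its 2-map path: center (-7/16, -1/16), radius 1/48
tracing a1 down its 1-map path: center (1/2, -1/2), radius 1/5

a1: center (1/2, -1/2), radius 1/5; a2: center (-9/16, -1/16), radius 1/64; a3: center (-7/16, -1/16), radius 1/48; a4: center (-1/2, -1/2), radius 1/7


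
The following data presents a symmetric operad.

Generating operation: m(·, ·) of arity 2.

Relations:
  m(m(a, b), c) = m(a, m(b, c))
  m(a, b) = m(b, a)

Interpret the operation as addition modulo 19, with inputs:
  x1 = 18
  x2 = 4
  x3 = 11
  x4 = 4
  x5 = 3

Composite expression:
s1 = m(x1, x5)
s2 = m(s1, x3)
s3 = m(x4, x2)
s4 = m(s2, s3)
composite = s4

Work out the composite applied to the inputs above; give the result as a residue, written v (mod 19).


m(x1, x5) = 2
m(m(x1, x5), x3) = 13
m(x4, x2) = 8
m(m(m(x1, x5), x3), m(x4, x2)) = 2

2 (mod 19)


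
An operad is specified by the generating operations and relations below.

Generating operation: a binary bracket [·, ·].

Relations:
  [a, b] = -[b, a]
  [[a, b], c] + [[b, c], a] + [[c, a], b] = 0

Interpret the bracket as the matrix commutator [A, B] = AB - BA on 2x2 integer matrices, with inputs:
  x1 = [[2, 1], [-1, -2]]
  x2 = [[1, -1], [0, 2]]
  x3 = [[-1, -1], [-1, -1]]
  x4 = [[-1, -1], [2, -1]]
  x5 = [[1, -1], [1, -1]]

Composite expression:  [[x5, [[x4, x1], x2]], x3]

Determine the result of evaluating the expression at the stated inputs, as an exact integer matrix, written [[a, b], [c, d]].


[[4, -4], [4, -4]]

[x4, x1] = [[-1, 4], [8, 1]]
[[x4, x1], x2] = [[8, 6], [-8, -8]]
[x5, [[x4, x1], x2]] = [[2, 28], [32, -2]]
[[x5, [[x4, x1], x2]], x3] = [[4, -4], [4, -4]]


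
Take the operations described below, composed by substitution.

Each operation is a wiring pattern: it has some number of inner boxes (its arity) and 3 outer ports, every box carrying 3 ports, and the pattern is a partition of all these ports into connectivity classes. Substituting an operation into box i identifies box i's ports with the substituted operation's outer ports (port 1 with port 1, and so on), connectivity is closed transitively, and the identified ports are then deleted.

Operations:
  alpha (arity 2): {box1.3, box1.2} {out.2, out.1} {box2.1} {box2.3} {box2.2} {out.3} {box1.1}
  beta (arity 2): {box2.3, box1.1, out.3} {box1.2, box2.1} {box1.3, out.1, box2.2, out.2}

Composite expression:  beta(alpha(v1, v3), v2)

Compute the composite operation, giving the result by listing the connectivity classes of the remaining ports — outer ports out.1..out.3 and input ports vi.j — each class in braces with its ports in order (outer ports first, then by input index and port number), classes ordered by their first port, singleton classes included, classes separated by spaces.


Connectivity passes through glued beta-boundaries; trace each wire chain.
after alpha, the pattern on (v1, v3) reads {out.1, out.2} {out.3} {v1.1} {v1.2, v1.3} {v3.1} {v3.2} {v3.3} (out.j = its outer ports)
after beta, the pattern on (v1, v3, v2) reads {out.1, out.2, v2.2} {out.3, v2.1, v2.3} {v1.1} {v1.2, v1.3} {v3.1} {v3.2} {v3.3} (out.j = its outer ports)

{out.1, out.2, v2.2} {out.3, v2.1, v2.3} {v1.1} {v1.2, v1.3} {v3.1} {v3.2} {v3.3}


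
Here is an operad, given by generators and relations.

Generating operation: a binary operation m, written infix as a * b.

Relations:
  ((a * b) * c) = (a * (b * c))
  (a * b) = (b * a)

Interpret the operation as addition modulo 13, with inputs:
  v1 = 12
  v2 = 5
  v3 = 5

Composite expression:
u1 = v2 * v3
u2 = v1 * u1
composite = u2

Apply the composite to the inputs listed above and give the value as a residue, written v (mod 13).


9 (mod 13)

(v2 * v3) = 10
(v1 * (v2 * v3)) = 9


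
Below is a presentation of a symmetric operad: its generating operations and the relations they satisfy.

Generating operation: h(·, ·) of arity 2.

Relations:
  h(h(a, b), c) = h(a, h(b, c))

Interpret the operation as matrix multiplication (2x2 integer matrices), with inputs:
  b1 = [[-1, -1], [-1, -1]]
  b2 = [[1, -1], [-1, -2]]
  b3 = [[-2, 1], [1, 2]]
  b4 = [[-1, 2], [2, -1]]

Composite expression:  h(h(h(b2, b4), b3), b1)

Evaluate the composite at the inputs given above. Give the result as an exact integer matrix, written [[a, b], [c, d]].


[[-12, -12], [-3, -3]]


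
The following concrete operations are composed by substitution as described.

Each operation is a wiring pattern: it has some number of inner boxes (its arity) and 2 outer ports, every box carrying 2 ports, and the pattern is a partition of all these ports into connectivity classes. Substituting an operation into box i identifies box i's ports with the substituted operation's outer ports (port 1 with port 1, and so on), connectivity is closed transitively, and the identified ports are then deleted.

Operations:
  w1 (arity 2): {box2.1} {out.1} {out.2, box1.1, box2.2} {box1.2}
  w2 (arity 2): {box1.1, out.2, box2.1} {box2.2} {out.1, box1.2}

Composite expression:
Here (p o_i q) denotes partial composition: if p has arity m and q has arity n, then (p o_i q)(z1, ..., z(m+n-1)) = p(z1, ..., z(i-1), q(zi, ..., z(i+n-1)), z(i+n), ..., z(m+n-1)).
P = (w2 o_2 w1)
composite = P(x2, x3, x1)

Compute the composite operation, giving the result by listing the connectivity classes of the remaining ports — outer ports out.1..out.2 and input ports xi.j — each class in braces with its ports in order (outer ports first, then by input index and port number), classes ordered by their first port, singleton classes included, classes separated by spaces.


Two ports join when wires chain via w2-identified ports.
through w1, on inputs (x3, x1): {out.1} {out.2, x1.2, x3.1} {x1.1} {x3.2} (out.j = stage outer ports)
through w2, on inputs (x2, x3, x1): {out.1, x2.2} {out.2, x2.1} {x1.1} {x1.2, x3.1} {x3.2} (out.j = stage outer ports)

{out.1, x2.2} {out.2, x2.1} {x1.1} {x1.2, x3.1} {x3.2}


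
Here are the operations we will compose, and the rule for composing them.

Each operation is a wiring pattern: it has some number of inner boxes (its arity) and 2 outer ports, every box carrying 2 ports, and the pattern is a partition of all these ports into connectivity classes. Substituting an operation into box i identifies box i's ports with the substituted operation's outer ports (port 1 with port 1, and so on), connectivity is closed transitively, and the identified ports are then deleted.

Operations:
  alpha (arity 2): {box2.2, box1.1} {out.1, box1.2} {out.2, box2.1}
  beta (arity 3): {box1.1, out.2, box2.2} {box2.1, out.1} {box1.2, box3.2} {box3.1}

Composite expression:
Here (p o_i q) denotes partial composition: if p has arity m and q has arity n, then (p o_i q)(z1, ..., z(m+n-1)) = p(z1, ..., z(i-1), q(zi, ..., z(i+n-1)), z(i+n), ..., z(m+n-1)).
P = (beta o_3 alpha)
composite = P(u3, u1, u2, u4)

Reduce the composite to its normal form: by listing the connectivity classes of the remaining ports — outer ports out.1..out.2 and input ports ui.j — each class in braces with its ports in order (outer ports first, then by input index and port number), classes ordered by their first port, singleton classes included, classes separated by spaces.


{out.1, u1.1} {out.2, u1.2, u3.1} {u2.1, u4.2} {u2.2} {u3.2, u4.1}

Substituting into beta glues patterns; closure does the rest.
through alpha, on inputs (u2, u4): {out.1, u2.2} {out.2, u4.1} {u2.1, u4.2} (out.j = stage outer ports)
through beta, on inputs (u3, u1, u2, u4): {out.1, u1.1} {out.2, u1.2, u3.1} {u2.1, u4.2} {u2.2} {u3.2, u4.1} (out.j = stage outer ports)


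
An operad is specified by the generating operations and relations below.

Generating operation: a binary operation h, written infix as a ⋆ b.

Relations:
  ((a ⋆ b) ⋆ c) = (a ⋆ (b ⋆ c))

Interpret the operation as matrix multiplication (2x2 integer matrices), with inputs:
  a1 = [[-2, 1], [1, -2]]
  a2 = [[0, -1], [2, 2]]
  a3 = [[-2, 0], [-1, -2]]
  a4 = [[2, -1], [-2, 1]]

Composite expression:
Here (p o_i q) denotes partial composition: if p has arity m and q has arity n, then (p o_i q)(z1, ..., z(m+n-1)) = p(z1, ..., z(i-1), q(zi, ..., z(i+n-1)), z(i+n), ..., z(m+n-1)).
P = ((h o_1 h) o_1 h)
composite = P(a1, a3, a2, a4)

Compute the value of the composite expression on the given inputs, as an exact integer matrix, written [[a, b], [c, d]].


[[6, -3], [0, 0]]

(a1 ⋆ a3) = [[3, -2], [0, 4]]
((a1 ⋆ a3) ⋆ a2) = [[-4, -7], [8, 8]]
(((a1 ⋆ a3) ⋆ a2) ⋆ a4) = [[6, -3], [0, 0]]


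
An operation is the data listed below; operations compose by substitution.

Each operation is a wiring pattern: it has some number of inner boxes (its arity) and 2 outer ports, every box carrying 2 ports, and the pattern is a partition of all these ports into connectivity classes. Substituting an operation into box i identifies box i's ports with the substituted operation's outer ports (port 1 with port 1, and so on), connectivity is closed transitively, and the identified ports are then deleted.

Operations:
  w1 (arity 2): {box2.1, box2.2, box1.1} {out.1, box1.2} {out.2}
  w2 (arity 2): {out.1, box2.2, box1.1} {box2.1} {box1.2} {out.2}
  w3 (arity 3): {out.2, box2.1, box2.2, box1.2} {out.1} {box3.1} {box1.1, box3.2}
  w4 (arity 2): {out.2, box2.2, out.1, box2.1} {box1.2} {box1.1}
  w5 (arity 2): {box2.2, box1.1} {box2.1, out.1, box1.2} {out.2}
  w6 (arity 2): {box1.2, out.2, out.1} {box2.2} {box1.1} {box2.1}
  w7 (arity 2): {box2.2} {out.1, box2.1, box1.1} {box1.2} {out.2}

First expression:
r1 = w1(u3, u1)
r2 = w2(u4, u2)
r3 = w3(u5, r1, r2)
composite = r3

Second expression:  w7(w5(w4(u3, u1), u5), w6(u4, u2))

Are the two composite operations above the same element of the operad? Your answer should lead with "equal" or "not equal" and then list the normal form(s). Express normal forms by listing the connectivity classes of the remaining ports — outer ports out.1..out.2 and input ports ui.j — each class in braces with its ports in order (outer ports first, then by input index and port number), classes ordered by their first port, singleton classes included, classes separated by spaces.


Normal form of the first expression: {out.1} {out.2, u3.2, u5.2} {u1.1, u1.2, u3.1} {u2.1} {u2.2, u4.1} {u4.2} {u5.1}
Normal form of the second expression: {out.1, u1.1, u1.2, u4.2, u5.1, u5.2} {out.2} {u2.1} {u2.2} {u3.1} {u3.2} {u4.1}
Distinct normal forms: not equal.

not equal — first {out.1} {out.2, u3.2, u5.2} {u1.1, u1.2, u3.1} {u2.1} {u2.2, u4.1} {u4.2} {u5.1}, second {out.1, u1.1, u1.2, u4.2, u5.1, u5.2} {out.2} {u2.1} {u2.2} {u3.1} {u3.2} {u4.1}


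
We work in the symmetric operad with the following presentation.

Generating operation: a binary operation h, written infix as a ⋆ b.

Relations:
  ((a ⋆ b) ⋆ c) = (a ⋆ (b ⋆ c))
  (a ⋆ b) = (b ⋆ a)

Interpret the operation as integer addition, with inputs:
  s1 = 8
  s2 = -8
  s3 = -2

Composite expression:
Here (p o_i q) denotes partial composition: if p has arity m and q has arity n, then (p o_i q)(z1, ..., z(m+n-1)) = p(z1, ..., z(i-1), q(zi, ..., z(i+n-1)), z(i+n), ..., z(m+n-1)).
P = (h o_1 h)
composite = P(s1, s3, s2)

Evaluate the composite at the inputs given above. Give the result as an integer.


-2

(s1 ⋆ s3) = 6
((s1 ⋆ s3) ⋆ s2) = -2


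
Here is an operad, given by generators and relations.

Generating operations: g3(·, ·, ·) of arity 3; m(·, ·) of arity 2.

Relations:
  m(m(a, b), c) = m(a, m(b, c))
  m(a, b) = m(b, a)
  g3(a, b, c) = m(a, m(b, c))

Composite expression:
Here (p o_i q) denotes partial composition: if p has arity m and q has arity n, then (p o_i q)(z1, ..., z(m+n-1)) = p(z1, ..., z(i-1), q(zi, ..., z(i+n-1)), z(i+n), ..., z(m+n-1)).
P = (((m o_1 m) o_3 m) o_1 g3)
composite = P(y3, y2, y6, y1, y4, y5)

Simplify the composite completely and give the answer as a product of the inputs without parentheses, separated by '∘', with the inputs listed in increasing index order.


y1 ∘ y2 ∘ y3 ∘ y4 ∘ y5 ∘ y6


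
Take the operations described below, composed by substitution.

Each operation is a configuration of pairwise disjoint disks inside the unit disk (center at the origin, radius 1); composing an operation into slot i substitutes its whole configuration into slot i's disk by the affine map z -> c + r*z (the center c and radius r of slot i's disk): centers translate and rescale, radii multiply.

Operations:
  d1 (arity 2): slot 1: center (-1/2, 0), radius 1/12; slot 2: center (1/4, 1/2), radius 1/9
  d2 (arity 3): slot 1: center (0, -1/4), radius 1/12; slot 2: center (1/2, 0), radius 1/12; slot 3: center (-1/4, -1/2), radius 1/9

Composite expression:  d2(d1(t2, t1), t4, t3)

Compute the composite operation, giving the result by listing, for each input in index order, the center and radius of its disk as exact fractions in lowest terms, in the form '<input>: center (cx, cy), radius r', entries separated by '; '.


t1: center (1/48, -5/24), radius 1/108; t2: center (-1/24, -1/4), radius 1/144; t3: center (-1/4, -1/2), radius 1/9; t4: center (1/2, 0), radius 1/12

Follow each t-input down from d2: c' goes to c + r*c', radius to r*r'.
input t2: composing its 2 substitution steps yields center (-1/24, -1/4), radius 1/144
input t1: composing its 2 substitution steps yields center (1/48, -5/24), radius 1/108
input t4: composing its 1 substitution step yields center (1/2, 0), radius 1/12
input t3: composing its 1 substitution step yields center (-1/4, -1/2), radius 1/9


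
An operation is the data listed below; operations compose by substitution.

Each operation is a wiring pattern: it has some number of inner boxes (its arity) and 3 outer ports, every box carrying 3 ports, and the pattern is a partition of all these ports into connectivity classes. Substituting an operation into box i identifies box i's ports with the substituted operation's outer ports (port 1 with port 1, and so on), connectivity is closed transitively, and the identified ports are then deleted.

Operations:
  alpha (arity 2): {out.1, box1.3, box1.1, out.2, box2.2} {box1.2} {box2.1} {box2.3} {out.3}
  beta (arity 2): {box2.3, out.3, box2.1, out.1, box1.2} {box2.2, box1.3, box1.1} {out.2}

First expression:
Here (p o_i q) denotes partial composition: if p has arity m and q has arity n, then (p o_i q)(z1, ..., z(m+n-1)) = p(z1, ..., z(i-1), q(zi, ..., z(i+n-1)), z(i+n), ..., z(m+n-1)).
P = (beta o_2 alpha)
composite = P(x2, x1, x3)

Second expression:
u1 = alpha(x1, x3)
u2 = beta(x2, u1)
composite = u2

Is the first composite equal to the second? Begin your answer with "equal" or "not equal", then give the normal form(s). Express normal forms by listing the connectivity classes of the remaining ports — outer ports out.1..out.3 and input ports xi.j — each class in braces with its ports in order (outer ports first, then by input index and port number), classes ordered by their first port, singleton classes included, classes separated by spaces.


equal — both sides give {out.1, out.3, x1.1, x1.3, x2.1, x2.2, x2.3, x3.2} {out.2} {x1.2} {x3.1} {x3.3}

In normal form, the first expression is {out.1, out.3, x1.1, x1.3, x2.1, x2.2, x2.3, x3.2} {out.2} {x1.2} {x3.1} {x3.3}
In normal form, the second expression is {out.1, out.3, x1.1, x1.3, x2.1, x2.2, x2.3, x3.2} {out.2} {x1.2} {x3.1} {x3.3}
Identical normal forms: equal.


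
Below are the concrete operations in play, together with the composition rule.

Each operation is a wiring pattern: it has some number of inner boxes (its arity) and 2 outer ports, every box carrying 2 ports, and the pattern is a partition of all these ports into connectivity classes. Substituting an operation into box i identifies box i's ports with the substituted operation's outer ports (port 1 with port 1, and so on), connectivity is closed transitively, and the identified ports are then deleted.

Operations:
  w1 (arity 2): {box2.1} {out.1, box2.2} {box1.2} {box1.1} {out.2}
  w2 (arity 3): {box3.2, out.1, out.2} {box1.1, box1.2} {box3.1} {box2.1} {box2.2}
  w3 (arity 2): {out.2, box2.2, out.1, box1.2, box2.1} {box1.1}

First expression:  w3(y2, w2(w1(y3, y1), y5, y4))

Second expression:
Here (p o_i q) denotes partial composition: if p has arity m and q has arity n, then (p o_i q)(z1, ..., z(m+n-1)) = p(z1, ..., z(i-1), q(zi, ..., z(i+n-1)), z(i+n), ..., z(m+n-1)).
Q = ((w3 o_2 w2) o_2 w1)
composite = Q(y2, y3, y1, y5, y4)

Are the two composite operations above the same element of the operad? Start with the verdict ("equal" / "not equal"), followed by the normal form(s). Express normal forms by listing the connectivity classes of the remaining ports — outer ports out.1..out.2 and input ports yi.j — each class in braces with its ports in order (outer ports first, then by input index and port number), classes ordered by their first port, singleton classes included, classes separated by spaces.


equal; both compose to {out.1, out.2, y2.2, y4.2} {y1.1} {y1.2} {y2.1} {y3.1} {y3.2} {y4.1} {y5.1} {y5.2}


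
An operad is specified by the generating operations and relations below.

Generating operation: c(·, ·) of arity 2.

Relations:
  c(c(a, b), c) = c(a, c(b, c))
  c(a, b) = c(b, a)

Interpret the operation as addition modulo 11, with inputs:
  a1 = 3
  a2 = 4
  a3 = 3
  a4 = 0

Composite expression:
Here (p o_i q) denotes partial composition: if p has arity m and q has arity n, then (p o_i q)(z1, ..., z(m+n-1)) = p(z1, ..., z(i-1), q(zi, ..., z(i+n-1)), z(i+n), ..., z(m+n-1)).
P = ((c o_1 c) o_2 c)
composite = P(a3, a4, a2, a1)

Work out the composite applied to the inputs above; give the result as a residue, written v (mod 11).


c(a4, a2) = 4
c(a3, c(a4, a2)) = 7
c(c(a3, c(a4, a2)), a1) = 10

10 (mod 11)


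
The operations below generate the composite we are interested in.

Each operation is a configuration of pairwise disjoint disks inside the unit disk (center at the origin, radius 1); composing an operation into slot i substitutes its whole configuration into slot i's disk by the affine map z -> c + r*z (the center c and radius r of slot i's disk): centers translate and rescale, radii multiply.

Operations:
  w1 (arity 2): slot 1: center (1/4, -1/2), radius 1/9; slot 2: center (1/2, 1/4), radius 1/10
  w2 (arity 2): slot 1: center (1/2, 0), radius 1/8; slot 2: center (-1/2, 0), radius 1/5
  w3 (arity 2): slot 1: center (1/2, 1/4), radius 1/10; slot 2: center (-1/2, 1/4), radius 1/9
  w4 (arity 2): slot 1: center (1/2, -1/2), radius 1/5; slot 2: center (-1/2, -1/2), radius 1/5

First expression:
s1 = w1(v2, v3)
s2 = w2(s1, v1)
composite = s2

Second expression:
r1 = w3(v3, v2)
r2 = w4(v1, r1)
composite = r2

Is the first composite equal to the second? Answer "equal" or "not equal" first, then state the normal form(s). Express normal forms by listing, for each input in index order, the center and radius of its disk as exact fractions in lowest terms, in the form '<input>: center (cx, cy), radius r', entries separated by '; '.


The first expression, normalized: v1: center (-1/2, 0), radius 1/5; v2: center (17/32, -1/16), radius 1/72; v3: center (9/16, 1/32), radius 1/80
The second expression, normalized: v1: center (1/2, -1/2), radius 1/5; v2: center (-3/5, -9/20), radius 1/45; v3: center (-2/5, -9/20), radius 1/50
The normal forms differ: not equal.

not equal — first v1: center (-1/2, 0), radius 1/5; v2: center (17/32, -1/16), radius 1/72; v3: center (9/16, 1/32), radius 1/80, second v1: center (1/2, -1/2), radius 1/5; v2: center (-3/5, -9/20), radius 1/45; v3: center (-2/5, -9/20), radius 1/50


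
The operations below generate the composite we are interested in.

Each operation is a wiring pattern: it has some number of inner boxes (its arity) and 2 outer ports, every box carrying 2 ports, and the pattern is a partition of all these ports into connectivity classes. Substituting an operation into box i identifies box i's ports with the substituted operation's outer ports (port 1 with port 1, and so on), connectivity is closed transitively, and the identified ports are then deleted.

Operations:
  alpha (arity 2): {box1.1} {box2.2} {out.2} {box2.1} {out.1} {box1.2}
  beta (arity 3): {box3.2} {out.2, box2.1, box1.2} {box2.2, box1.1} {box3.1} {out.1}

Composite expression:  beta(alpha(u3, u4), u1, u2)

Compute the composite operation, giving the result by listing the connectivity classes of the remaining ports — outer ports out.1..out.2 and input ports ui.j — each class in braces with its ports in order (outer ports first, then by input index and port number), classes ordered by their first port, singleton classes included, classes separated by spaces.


{out.1} {out.2, u1.1} {u1.2} {u2.1} {u2.2} {u3.1} {u3.2} {u4.1} {u4.2}


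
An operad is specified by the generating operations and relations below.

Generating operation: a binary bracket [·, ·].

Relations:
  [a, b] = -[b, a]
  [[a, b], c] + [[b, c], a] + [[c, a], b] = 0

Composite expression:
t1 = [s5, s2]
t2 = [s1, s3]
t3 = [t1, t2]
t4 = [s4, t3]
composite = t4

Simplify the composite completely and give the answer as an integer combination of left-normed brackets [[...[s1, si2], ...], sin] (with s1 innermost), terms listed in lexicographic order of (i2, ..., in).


-[[[[s1, s3], s2], s5], s4] + [[[[s1, s3], s5], s2], s4]

Expand each bracket as ab - ba; the s1-initial words give the coefficients.
Composite bracket: [s4, [[s5, s2], [s1, s3]]]
Under [a, b] = ab - ba we get 16 signed associative words (2^4 = 16).
Coefficients come from the s1-initial words:
  s1s3s2s5s4 (sign -1) contributes -[[[[s1, s3], s2], s5], s4]
  s1s3s5s2s4 (sign +1) contributes +[[[[s1, s3], s5], s2], s4]


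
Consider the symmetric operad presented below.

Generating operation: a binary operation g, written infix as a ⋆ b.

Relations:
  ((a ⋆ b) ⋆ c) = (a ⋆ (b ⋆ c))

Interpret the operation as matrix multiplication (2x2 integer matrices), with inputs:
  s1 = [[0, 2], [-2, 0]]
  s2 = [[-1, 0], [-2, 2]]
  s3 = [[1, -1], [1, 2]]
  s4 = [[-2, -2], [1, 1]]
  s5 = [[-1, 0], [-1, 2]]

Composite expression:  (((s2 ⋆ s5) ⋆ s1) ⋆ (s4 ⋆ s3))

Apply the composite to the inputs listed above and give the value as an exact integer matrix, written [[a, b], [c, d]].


(s2 ⋆ s5) = [[1, 0], [0, 4]]
((s2 ⋆ s5) ⋆ s1) = [[0, 2], [-8, 0]]
(s4 ⋆ s3) = [[-4, -2], [2, 1]]
(((s2 ⋆ s5) ⋆ s1) ⋆ (s4 ⋆ s3)) = [[4, 2], [32, 16]]

[[4, 2], [32, 16]]


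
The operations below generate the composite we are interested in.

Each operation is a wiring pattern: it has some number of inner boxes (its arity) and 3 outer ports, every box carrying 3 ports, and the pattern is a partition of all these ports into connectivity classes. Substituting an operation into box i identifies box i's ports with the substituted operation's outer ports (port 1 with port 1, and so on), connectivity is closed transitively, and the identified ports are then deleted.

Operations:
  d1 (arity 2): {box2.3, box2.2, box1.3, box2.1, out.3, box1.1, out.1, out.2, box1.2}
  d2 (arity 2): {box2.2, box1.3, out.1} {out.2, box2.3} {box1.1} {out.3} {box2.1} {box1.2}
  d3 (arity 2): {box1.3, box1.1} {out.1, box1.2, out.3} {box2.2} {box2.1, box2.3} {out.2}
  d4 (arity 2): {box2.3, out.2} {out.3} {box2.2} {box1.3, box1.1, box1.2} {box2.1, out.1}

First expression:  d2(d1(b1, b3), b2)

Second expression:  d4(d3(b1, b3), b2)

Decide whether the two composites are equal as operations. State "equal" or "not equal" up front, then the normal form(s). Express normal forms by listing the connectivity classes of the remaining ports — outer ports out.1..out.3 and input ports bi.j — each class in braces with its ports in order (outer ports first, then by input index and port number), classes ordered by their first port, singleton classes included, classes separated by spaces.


not equal; the first gives {out.1, b1.1, b1.2, b1.3, b2.2, b3.1, b3.2, b3.3} {out.2, b2.3} {out.3} {b2.1} and the second {out.1, b2.1} {out.2, b2.3} {out.3} {b1.1, b1.3} {b1.2} {b2.2} {b3.1, b3.3} {b3.2}

The first expression reduces to {out.1, b1.1, b1.2, b1.3, b2.2, b3.1, b3.2, b3.3} {out.2, b2.3} {out.3} {b2.1}
The second expression reduces to {out.1, b2.1} {out.2, b2.3} {out.3} {b1.1, b1.3} {b1.2} {b2.2} {b3.1, b3.3} {b3.2}
No match — not equal.


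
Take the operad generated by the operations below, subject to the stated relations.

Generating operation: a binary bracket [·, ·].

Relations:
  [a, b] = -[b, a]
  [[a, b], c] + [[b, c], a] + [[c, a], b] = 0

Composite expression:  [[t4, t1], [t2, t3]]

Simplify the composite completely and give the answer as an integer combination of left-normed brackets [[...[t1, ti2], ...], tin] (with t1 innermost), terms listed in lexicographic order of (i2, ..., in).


-[[[t1, t4], t2], t3] + [[[t1, t4], t3], t2]

Left-normed coefficients sit on the t1-initial expansion words.
Composite bracket: [[t4, t1], [t2, t3]]
The bracket unfolds into 8 signed words via [a, b] = ab - ba (2^3 = 8).
Words beginning with t1 determine it all:
  t1t4t2t3 appears with sign -1, giving the term -[[[t1, t4], t2], t3]
  t1t4t3t2 appears with sign +1, giving the term +[[[t1, t4], t3], t2]


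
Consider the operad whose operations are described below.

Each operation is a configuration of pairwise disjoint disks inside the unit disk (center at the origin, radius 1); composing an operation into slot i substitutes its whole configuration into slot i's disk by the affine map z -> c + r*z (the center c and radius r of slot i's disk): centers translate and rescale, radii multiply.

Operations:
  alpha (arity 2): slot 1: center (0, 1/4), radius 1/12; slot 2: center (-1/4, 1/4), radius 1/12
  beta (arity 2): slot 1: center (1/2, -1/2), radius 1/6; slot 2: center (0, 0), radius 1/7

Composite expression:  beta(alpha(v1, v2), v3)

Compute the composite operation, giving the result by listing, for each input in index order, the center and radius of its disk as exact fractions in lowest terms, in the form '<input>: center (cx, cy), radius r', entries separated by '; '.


v1: center (1/2, -11/24), radius 1/72; v2: center (11/24, -11/24), radius 1/72; v3: center (0, 0), radius 1/7

Follow each v-input down from beta: c' goes to c + r*c', radius to r*r'.
for v1, the 2-step affine chain lands on center (1/2, -11/24), radius 1/72
for v2, the 2-step affine chain lands on center (11/24, -11/24), radius 1/72
for v3, the 1-step affine chain lands on center (0, 0), radius 1/7


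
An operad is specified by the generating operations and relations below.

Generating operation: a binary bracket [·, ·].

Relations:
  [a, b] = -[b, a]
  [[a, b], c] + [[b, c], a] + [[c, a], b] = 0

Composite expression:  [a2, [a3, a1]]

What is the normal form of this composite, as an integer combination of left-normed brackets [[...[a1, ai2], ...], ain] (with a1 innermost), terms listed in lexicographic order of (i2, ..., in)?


[[a1, a3], a2]

Skip Jacobi rewriting: expand, keep a1-initial words, read off terms.
Composite bracket: [a2, [a3, a1]]
The bracket unfolds into 4 signed words via [a, b] = ab - ba (2^2 = 4).
Keep just the words that open with a1:
  a1a3a2 (sign +1) contributes +[[a1, a3], a2]


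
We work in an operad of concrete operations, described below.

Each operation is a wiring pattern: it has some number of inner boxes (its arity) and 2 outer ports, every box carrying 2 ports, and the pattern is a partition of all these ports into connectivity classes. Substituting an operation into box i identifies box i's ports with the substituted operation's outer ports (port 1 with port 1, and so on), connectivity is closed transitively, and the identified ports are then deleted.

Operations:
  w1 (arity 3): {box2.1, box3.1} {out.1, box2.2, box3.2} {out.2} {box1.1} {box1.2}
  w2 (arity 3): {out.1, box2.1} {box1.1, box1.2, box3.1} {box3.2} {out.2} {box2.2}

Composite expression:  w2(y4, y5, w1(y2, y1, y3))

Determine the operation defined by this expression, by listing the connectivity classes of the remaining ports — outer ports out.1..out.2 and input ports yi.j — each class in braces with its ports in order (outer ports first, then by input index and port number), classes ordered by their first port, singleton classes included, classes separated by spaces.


{out.1, y5.1} {out.2} {y1.1, y3.1} {y1.2, y3.2, y4.1, y4.2} {y2.1} {y2.2} {y5.2}

Connectivity passes through glued w2-boundaries; trace each wire chain.
stage w1: inputs (y2, y1, y3), connectivity {out.1, y1.2, y3.2} {out.2} {y1.1, y3.1} {y2.1} {y2.2}, out.j its boundary
stage w2: inputs (y4, y5, y2, y1, y3), connectivity {out.1, y5.1} {out.2} {y1.1, y3.1} {y1.2, y3.2, y4.1, y4.2} {y2.1} {y2.2} {y5.2}, out.j its boundary


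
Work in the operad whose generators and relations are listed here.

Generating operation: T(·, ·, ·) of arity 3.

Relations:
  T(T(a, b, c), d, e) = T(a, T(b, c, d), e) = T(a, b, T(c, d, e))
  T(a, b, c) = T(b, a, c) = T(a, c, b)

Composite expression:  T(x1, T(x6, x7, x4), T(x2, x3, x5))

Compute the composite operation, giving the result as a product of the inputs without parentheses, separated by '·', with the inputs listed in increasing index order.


x1 · x2 · x3 · x4 · x5 · x6 · x7


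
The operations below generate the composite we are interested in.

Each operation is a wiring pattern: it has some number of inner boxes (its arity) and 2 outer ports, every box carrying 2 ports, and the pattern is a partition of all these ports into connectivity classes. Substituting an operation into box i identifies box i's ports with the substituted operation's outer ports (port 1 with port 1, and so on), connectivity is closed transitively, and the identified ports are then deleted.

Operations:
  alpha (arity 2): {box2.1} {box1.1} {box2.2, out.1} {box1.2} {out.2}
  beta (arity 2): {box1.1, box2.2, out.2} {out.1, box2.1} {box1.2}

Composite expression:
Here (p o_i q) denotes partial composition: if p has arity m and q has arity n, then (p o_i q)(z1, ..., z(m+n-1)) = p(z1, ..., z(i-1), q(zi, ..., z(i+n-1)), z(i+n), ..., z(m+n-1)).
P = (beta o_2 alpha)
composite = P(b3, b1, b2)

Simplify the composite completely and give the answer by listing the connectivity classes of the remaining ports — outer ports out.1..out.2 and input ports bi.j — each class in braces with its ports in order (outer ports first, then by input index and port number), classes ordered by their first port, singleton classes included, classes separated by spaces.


{out.1, b2.2} {out.2, b3.1} {b1.1} {b1.2} {b2.1} {b3.2}

Reachability decides: close wires over beta-identified ports.
alpha over (b1, b2) gives {out.1, b2.2} {out.2} {b1.1} {b1.2} {b2.1}, out.j being that stage's outer ports
beta over (b3, b1, b2) gives {out.1, b2.2} {out.2, b3.1} {b1.1} {b1.2} {b2.1} {b3.2}, out.j being that stage's outer ports


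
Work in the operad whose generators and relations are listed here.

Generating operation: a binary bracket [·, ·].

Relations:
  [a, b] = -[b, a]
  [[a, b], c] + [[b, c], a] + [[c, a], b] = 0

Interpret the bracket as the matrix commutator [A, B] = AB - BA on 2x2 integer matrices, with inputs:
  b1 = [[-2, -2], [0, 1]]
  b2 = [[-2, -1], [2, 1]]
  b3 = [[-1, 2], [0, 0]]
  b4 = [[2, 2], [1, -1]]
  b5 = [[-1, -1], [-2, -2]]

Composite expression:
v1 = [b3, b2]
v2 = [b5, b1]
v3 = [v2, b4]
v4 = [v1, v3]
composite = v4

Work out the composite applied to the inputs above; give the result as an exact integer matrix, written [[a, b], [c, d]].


[[184, 230], [-276, -184]]

[b3, b2] = [[4, 7], [2, -4]]
[b5, b1] = [[-4, -5], [6, 4]]
[[b5, b1], b4] = [[-17, -1], [26, 17]]
[[b3, b2], [[b5, b1], b4]] = [[184, 230], [-276, -184]]


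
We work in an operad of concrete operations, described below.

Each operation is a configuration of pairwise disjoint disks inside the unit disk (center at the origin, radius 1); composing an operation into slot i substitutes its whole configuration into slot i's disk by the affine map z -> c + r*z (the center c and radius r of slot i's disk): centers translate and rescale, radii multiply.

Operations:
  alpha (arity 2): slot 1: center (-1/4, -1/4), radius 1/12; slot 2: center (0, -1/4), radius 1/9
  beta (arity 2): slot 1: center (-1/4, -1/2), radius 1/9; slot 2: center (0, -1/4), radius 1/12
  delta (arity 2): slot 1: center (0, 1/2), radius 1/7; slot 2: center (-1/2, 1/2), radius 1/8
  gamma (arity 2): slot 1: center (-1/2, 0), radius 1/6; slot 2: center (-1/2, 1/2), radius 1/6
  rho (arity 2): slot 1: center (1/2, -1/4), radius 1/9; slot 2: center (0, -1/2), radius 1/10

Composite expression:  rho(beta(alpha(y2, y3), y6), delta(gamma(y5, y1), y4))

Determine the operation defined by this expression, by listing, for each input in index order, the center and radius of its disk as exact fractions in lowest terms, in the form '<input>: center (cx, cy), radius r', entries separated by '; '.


Below rho, radii multiply path by path; the y-disk centers shift.
tracing y2 down its 3-map path: center (38/81, -25/81), radius 1/972
tracing y3 down its 3-map path: center (17/36, -25/81), radius 1/729
tracing y6 down its 2-map path: center (1/2, -5/18), radius 1/108
tracing y5 down its 3-map path: center (-1/140, -9/20), radius 1/420
tracing y1 down its 3-map path: center (-1/140, -31/70), radius 1/420
tracing y4 down its 2-map path: center (-1/20, -9/20), radius 1/80

y1: center (-1/140, -31/70), radius 1/420; y2: center (38/81, -25/81), radius 1/972; y3: center (17/36, -25/81), radius 1/729; y4: center (-1/20, -9/20), radius 1/80; y5: center (-1/140, -9/20), radius 1/420; y6: center (1/2, -5/18), radius 1/108
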